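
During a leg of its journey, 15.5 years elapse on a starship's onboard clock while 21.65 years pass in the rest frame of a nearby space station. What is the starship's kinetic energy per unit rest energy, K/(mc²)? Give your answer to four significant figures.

0.3968

γ = Δt/Δτ = 21.65/15.5 = 1.39677.
K/(mc²) = γ − 1 = 1.39677 − 1 = 0.3968.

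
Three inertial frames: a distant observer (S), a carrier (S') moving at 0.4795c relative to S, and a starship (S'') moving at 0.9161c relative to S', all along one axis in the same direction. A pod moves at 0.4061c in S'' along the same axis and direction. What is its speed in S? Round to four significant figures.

0.9871c

Apply u = (u'+v)/(1+u'v) twice. Pod in the carrier frame: (0.4061+0.9161)/(1+0.4061·0.9161) = 1.3222/1.37202821 = 0.96368c.
That velocity, transformed to the rest frame of a distant observer: (0.96368+0.4795)/(1+0.96368·0.4795) = 1.44318/1.46208456 = 0.98707c.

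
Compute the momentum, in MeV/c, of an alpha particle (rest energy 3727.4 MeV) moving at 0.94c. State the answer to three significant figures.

10300 MeV/c

Lorentz factor: γ = (1 − 0.8836)^(−1/2) = 2.9311.
Momentum: p = γβ·mc = 2.9311 × 0.94 × 3727.4 MeV/c = 10300 MeV/c.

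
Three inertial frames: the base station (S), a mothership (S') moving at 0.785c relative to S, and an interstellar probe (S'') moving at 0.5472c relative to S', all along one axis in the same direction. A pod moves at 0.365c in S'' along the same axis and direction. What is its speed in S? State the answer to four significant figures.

First combine the pod and interstellar probe (S''→S'): u₁ = (0.365 + 0.5472)/(1 + 0.365×0.5472) = 0.9122/1.199728 = 0.76034.
Then combine with the mothership (S'→S): u = (0.76034 + 0.785)/(1 + 0.76034×0.785) = 1.54534/1.5968669 = 0.96773.

0.9677c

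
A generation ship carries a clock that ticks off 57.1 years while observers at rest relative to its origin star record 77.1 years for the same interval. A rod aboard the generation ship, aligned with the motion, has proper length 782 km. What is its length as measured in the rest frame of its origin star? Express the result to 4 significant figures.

579.1 km

γ = Δt/Δτ = 77.1/57.1 = 1.35026.
The rod contracts by the same γ: 782 km / 1.35026 = 579.1 km.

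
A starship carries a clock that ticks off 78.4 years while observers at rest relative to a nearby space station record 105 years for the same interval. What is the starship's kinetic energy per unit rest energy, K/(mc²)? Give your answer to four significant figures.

γ = Δt/Δτ = 105/78.4 = 1.33929.
K/(mc²) = γ − 1 = 1.33929 − 1 = 0.3393.

0.3393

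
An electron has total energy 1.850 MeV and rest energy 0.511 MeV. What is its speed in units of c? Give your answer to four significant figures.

0.9611c

Total energy E = γmc² gives γ = 1.850/0.511 = 3.6204.
Hence β = √(1 − 1/γ²) = √(1 − 0.0762934) = √0.9237066 = 0.9611.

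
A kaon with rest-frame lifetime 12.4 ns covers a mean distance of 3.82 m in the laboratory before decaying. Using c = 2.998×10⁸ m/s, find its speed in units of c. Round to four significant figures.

Lab distance = (lab lifetime)·v = γτ·βc, so βγ = d/(cτ) = 3.820/(2.998×10⁸ × 1.240×10^-8) = 1.0276.
With βγ = 1.0276: γ² = 1 + (βγ)² = 2.05596, and β = (βγ)/γ = 1.0276/1.43386 = 0.7167.

0.7167c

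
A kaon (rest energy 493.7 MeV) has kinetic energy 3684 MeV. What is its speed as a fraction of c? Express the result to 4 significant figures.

0.9930c

γ = 1 + K/(mc²) = 1 + 3684/493.7 = 8.462.
β = √(1 − 1/γ²) = √(1 − 0.0139654) = √0.9860346 = 0.9930.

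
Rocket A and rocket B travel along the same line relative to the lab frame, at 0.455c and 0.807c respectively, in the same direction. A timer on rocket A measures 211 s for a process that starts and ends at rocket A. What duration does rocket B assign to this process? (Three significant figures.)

254 s

Transform rocket A's velocity into rocket B's frame: (0.455 − 0.807)/(1 − 0.455·0.807) = −0.352/0.632815, so the relative speed is 0.55624c.
γ for this relative speed: γ = 1/√(1 − 0.309403) = 1.2033.
Rocket A's interval is proper; time dilation gives Δt_B = γΔτ = 1.2033 × 211 s = 254 s.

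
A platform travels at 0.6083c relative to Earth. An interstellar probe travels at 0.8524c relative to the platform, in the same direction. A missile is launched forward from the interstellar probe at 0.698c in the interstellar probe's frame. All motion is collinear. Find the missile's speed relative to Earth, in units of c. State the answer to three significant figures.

Apply u = (u'+v)/(1+u'v) twice. Missile in the platform frame: (0.698+0.8524)/(1+0.698·0.8524) = 1.5504/1.5949752 = 0.97205c.
That velocity, transformed to the rest frame of Earth: (0.97205+0.6083)/(1+0.97205·0.6083) = 1.58035/1.591298015 = 0.99312c.

0.993c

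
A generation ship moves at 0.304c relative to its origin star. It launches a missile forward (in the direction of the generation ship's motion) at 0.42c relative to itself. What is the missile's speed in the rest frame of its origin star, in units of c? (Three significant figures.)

0.642c

In units of c, u = (u' + v)/(1 + u'v) with u' = 0.42 and v = 0.304.
Numerator: 0.42 + 0.304 = 0.724. Denominator: 1 + (0.42)(0.304) = 1.12768.
u = 0.724/1.12768 = 0.64203, so the speed is 0.642c.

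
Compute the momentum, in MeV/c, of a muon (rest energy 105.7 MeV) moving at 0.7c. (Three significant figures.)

β² = 0.49, so γ = 1/√0.51 = 1.4003.
Momentum: p = γβ·mc = 1.4003 × 0.7 × 105.7 MeV/c = 104 MeV/c.

104 MeV/c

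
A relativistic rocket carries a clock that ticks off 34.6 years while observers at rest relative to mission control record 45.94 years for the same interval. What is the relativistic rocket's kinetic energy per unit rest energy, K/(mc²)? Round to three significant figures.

0.328

γ = Δt/Δτ = 45.94/34.6 = 1.32775.
K/(mc²) = γ − 1 = 1.32775 − 1 = 0.328.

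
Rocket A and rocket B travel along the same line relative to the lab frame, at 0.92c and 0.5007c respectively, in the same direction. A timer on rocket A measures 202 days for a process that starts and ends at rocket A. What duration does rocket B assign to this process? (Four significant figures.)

321.1 days

The velocity of rocket A relative to rocket B is (0.92 − 0.5007)c / (1 − 0.92×0.5007) = 0.77741c; relative speed 0.77741c.
γ for this relative speed: γ = 1/√(1 − 0.604366) = 1.5898.
Rocket A's interval is proper; time dilation gives Δt_B = γΔτ = 1.5898 × 202 days = 321.1 days.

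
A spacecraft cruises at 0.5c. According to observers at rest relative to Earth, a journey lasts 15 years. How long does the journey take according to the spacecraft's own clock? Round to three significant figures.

Lorentz factor: γ = (1 − 0.25)^(−1/2) = 1.1547.
The spacecraft's clock runs slow as seen from Earth, so Δτ = Δt/γ = 15/1.1547 = 13.0 years.

13.0 years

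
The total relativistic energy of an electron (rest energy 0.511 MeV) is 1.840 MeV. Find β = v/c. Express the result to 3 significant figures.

Total energy E = γmc² gives γ = 1.840/0.511 = 3.6008.
Hence β = √(1 − 1/γ²) = √(1 − 0.0771262) = √0.9228738 = 0.961.

0.961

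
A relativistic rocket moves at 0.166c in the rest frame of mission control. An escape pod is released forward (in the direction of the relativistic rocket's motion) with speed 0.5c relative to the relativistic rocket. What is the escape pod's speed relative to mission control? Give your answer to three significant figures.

In units of c, u = (u' + v)/(1 + u'v) with u' = 0.5 and v = 0.166.
Numerator: 0.5 + 0.166 = 0.666. Denominator: 1 + (0.5)(0.166) = 1.083.
u = 0.666/1.083 = 0.61496, so the speed is 0.615c.

0.615c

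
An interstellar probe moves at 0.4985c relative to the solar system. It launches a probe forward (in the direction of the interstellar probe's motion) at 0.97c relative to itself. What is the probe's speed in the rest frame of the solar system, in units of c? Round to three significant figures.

In units of c, u = (u' + v)/(1 + u'v) with u' = 0.97 and v = 0.4985.
Numerator: 0.97 + 0.4985 = 1.4685. Denominator: 1 + (0.97)(0.4985) = 1.483545.
u = 1.4685/1.483545 = 0.98986, so the speed is 0.990c.

0.990c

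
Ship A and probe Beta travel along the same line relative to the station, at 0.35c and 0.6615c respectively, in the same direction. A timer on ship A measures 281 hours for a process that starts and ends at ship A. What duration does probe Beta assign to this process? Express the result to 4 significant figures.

Transform ship A's velocity into probe Beta's frame: (0.35 − 0.6615)/(1 − 0.35·0.6615) = −0.3115/0.768475, so the relative speed is 0.40535c.
γ for this relative speed: γ = 1/√(1 − 0.164309) = 1.0939.
Ship A's interval is proper; time dilation gives Δt_B = γΔτ = 1.0939 × 281 hours = 307.4 hours.

307.4 hours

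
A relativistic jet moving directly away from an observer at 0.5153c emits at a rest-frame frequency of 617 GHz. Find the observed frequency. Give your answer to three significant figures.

Relativistic Doppler (source moving away): f_obs = f_src · √((1−β)/(1+β)).
With β = 0.5153: factor = √(0.4847/1.5153) = 0.56557.
f_obs = 617 × 0.56557 = 349 GHz.

349 GHz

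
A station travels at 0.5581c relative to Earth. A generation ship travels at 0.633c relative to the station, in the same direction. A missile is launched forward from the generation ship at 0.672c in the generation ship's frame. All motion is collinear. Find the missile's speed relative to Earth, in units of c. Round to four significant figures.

Compose velocities in two stages. Stage 1 (into S'): u₁ = (0.672+0.633)/(1+0.672×0.633) = 0.91555.
Stage 2 (into S): u = (0.91555+0.5581)/(1+0.91555×0.5581) = 0.9753, so the speed is 0.9753c.

0.9753c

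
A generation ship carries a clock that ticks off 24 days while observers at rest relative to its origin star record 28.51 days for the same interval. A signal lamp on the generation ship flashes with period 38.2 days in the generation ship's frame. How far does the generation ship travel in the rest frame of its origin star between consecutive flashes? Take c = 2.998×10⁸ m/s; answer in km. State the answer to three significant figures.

From Δt = γΔτ: γ = 28.51/24 = 1.18792.
β = √(1 − 1/γ²) = 0.53978. Lab-frame period = γτ = 1.18792×38.2 days = 45.379 days. Distance = βc × γτ = 0.53978 × 2.998×10⁸ m/s × 3920745.6 s = 6.3448×10^14 m = 6.34×10^11 km.

6.34×10^11 km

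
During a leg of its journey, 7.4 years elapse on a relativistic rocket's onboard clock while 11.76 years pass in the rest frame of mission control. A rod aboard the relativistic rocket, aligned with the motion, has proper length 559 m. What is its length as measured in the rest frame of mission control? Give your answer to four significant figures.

351.8 m

The time-dilation ratio gives γ = 11.76/7.4 = 1.58919.
The rod contracts by the same γ: 559 m / 1.58919 = 351.8 m.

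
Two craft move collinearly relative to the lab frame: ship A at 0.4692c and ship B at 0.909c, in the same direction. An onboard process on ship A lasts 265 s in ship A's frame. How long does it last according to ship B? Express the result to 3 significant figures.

413 s

The velocity of ship A relative to ship B is (0.4692 − 0.909)c / (1 − 0.4692×0.909) = −0.76687c; relative speed 0.76687c.
At |u| = 0.76687c, γ = (1 − 0.58809)^(−1/2) = 1.5581.
The clock on ship A records proper time, so ship B measures Δt = γΔτ = 1.5581 × 265 = 413 s.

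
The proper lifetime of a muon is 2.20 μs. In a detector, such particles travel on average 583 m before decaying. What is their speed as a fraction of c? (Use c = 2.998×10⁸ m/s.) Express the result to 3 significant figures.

Let x = d/(cτ) = 583.0 m / (2.998×10⁸ m/s × 2.200×10^-6 s) = 0.88392. Since d = βγcτ, x = βγ = β/√(1−β²).
Solving: β² = x²/(1+x²) = 0.781315/1.781315 = 0.438617, so β = 0.662.

0.662c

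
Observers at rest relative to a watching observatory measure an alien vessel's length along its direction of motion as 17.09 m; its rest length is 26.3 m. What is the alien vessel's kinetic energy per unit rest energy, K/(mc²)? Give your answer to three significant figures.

Length contraction gives γ = L₀/L = 26.3/17.09 = 1.53891.
Since K = (γ−1)mc², K/(mc²) = 1.53891 − 1 = 0.539.

0.539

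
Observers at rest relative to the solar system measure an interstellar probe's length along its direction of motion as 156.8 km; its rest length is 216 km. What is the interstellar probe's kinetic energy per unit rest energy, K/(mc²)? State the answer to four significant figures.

γ = L₀/L = 216/156.8 = 1.37755.
Since K = (γ−1)mc², K/(mc²) = 1.37755 − 1 = 0.3776.

0.3776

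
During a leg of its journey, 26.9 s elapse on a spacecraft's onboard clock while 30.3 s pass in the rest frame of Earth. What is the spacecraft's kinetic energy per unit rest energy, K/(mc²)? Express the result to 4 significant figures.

0.1264

The time-dilation ratio gives γ = 30.3/26.9 = 1.12639.
Since K = (γ−1)mc², K/(mc²) = 1.12639 − 1 = 0.1264.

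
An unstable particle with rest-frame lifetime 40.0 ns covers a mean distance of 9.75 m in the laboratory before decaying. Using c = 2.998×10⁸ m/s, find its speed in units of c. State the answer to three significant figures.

Let x = d/(cτ) = 9.750 m / (2.998×10⁸ m/s × 4.000×10^-8 s) = 0.81304. Since d = βγcτ, x = βγ = β/√(1−β²).
Solving: β² = x²/(1+x²) = 0.661034/1.661034 = 0.397965, so β = 0.631.

0.631c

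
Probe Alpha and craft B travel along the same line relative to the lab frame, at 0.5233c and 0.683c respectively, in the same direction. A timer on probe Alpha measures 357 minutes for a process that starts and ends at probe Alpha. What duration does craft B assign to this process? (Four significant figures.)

368.6 minutes

Transform probe Alpha's velocity into craft B's frame: (0.5233 − 0.683)/(1 − 0.5233·0.683) = −0.1597/0.6425861, so the relative speed is 0.24853c.
At |u| = 0.24853c, γ = (1 − 0.0617672)^(−1/2) = 1.0324.
Probe Alpha's interval is proper; time dilation gives Δt_B = γΔτ = 1.0324 × 357 minutes = 368.6 minutes.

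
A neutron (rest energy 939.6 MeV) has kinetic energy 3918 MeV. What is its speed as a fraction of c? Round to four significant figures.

K = (γ−1)mc², so γ = 1 + 3918/939.6 = 5.1699.
Then v/c = √(1 − γ⁻²) = √(1 − 0.0374141) = √0.9625859 = 0.9811.

0.9811c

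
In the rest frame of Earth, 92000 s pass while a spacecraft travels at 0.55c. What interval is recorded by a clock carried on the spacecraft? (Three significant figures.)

β² = 0.3025, so γ = 1/√0.6975 = 1.1974.
The spacecraft's clock runs slow as seen from Earth, so Δτ = Δt/γ = 92000/1.1974 = 76800 s.

76800 s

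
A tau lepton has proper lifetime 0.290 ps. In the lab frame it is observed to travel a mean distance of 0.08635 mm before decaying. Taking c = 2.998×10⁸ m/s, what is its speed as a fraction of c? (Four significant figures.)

0.7047c

d = βγcτ ⇒ βγ = d/(cτ) = 8.635×10^-5 m / (8.6942×10^-5 m) = 0.99319.
β = (βγ)/√(1+(βγ)²) = 0.99319/√1.986426 = 0.7047.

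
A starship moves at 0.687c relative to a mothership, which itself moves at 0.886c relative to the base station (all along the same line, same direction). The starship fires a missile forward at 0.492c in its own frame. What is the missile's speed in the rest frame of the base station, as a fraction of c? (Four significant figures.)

0.9924c

Compose velocities in two stages. Stage 1 (into S'): u₁ = (0.492+0.687)/(1+0.492×0.687) = 0.88116.
Stage 2 (into S): u = (0.88116+0.886)/(1+0.88116×0.886) = 0.99239, so the speed is 0.9924c.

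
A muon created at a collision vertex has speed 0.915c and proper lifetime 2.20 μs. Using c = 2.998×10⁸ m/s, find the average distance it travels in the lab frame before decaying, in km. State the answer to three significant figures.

γ = 1/√(1 − β²) = 1/√(1 − 0.837225) = 1/√0.162775 = 1/0.403454 = 2.4786.
Lab-frame lifetime: Δt = γτ = 2.4786 × 2.20 μs = 5.4529 μs.
Distance: d = vΔt = 0.915 × 2.998×10⁸ m/s × 5.4529×10^-6 s = 1500 m = 1.50 km.

1.50 km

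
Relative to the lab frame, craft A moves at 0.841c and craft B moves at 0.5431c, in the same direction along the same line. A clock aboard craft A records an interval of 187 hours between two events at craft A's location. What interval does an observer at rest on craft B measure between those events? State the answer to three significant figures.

Transform craft A's velocity into craft B's frame: (0.841 − 0.5431)/(1 − 0.841·0.5431) = 0.2979/0.5432529, so the relative speed is 0.54836c.
γ for this relative speed: γ = 1/√(1 − 0.300699) = 1.1958.
The clock on craft A records proper time, so craft B measures Δt = γΔτ = 1.1958 × 187 = 224 hours.

224 hours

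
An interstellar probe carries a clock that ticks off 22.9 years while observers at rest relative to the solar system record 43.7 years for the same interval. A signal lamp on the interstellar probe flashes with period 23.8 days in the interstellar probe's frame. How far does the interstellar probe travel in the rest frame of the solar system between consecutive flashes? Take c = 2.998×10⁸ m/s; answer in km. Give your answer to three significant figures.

1.00×10^12 km

γ = Δt/Δτ = 43.7/22.9 = 1.9083.
β = √(1 − 1/γ²) = 0.8517. Lab-frame period = γτ = 1.9083×23.8 days = 45.418 days. Distance = βc × γτ = 0.8517 × 2.998×10⁸ m/s × 3924115.2 s = 1.0020×10^15 m = 1.00×10^12 km.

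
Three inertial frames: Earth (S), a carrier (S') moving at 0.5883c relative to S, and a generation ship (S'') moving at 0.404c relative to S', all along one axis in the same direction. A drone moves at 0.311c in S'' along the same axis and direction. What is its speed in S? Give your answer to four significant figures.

Apply u = (u'+v)/(1+u'v) twice. Drone in the carrier frame: (0.311+0.404)/(1+0.311·0.404) = 0.715/1.125644 = 0.63519c.
That velocity, transformed to the rest frame of Earth: (0.63519+0.5883)/(1+0.63519·0.5883) = 1.22349/1.373682277 = 0.89066c.

0.8907c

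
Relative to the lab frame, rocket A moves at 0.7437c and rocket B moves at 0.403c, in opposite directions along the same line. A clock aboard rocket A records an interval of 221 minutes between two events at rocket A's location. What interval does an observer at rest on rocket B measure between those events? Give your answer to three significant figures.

469 minutes

Speed of rocket A in rocket B's frame: u = (v_A + v_B)/(1 + v_A v_B/c²) = (0.7437 + 0.403)/(1 + 0.7437×0.403) = 1.1467/1.2997111 = 0.88227; |u| = 0.88227c.
γ for this relative speed: γ = 1/√(1 − 0.7784) = 2.1243.
The clock on rocket A records proper time, so rocket B measures Δt = γΔτ = 2.1243 × 221 = 469 minutes.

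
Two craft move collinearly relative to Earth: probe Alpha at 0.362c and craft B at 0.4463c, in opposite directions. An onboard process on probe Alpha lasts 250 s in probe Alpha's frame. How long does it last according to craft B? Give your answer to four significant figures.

The velocity of probe Alpha relative to craft B is (0.362 + 0.4463)c / (1 + 0.362×0.4463) = 0.69587c; relative speed 0.69587c.
At |u| = 0.69587c, γ = (1 − 0.484235)^(−1/2) = 1.3924.
The clock on probe Alpha records proper time, so craft B measures Δt = γΔτ = 1.3924 × 250 = 348.1 s.

348.1 s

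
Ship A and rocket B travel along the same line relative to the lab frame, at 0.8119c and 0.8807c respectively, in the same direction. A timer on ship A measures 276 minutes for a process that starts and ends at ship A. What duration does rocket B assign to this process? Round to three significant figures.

Speed of ship A in rocket B's frame: u = (v_A − v_B)/(1 − v_A v_B/c²) = (0.8119 − 0.8807)/(1 − 0.8119×0.8807) = −0.0688/0.28495967 = −0.24144; |u| = 0.24144c.
γ for this relative speed: γ = 1/√(1 − 0.0582933) = 1.0305.
The clock on ship A records proper time, so rocket B measures Δt = γΔτ = 1.0305 × 276 = 284 minutes.

284 minutes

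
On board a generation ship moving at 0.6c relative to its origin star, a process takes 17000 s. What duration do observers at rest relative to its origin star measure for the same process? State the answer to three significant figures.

21200 s

Lorentz factor: γ = (1 − 0.36)^(−1/2) = 1.25.
The onboard clock measures proper time, so the interval in the rest frame of its origin star is dilated: Δt = γ·Δτ = 1.25 × 17000 s = 21200 s.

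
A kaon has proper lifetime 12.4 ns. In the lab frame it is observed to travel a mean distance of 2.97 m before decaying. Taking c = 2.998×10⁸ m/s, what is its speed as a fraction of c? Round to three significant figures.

Lab distance = (lab lifetime)·v = γτ·βc, so βγ = d/(cτ) = 2.970/(2.998×10⁸ × 1.240×10^-8) = 0.79892.
With βγ = 0.79892: γ² = 1 + (βγ)² = 1.638273, and β = (βγ)/γ = 0.79892/1.27995 = 0.624.

0.624c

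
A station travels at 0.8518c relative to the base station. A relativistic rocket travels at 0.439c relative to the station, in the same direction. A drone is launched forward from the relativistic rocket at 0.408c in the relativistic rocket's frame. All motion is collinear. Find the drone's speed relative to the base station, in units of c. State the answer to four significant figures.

Apply u = (u'+v)/(1+u'v) twice. Drone in the station frame: (0.408+0.439)/(1+0.408·0.439) = 0.847/1.179112 = 0.71834c.
That velocity, transformed to the rest frame of the base station: (0.71834+0.8518)/(1+0.71834·0.8518) = 1.57014/1.611882012 = 0.9741c.

0.9741c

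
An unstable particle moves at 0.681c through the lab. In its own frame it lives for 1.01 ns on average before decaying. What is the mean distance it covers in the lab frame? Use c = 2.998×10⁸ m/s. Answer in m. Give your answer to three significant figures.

0.282 m

Lorentz factor: γ = (1 − 0.463761)^(−1/2) = 1.3656.
Lab-frame lifetime: Δt = γτ = 1.3656 × 1.01 ns = 1.3793 ns.
Distance: d = vΔt = 0.681 × 2.998×10⁸ m/s × 1.3793×10^-9 s = 0.282 m.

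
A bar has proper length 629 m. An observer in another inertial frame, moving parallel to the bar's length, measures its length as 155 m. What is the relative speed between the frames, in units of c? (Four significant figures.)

Length contraction gives γ = L₀/L = 629/155 = 4.0581.
β = √(1 − 1/γ²) = √0.939277 = 0.9692.

0.9692c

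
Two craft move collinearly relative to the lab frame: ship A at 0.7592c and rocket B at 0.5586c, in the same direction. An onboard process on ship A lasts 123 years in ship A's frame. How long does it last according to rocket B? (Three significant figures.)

131 years

Speed of ship A in rocket B's frame: u = (v_A − v_B)/(1 − v_A v_B/c²) = (0.7592 − 0.5586)/(1 − 0.7592×0.5586) = 0.2006/0.57591088 = 0.34832; |u| = 0.34832c.
At |u| = 0.34832c, γ = (1 − 0.121327)^(−1/2) = 1.0668.
Ship A's interval is proper; time dilation gives Δt_B = γΔτ = 1.0668 × 123 years = 131 years.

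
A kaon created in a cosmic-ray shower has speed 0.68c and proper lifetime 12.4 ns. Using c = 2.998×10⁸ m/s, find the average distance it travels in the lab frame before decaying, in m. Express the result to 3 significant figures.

γ = 1/√(1 − β²) = 1/√(1 − 0.4624) = 1/√0.5376 = 1/0.733212 = 1.3639.
Lab-frame lifetime: Δt = γτ = 1.3639 × 12.4 ns = 16.912 ns.
Distance: d = vΔt = 0.68 × 2.998×10⁸ m/s × 1.6912×10^-8 s = 3.45 m.

3.45 m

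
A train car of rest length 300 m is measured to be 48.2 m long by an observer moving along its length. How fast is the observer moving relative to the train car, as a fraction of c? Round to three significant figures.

0.987c

Length contraction gives γ = L₀/L = 300/48.2 = 6.2241.
β = √(1 − 1/γ²) = √0.974187 = 0.987.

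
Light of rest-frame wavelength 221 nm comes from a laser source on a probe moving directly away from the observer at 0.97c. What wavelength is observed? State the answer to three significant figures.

1790 nm

Relativistic Doppler for wavelength: λ_obs = λ_src · √((1+β)/(1−β)).
With β = 0.97: factor = √(1.97/0.03) = 8.1035.
λ_obs = 221 × 8.1035 = 1790 nm.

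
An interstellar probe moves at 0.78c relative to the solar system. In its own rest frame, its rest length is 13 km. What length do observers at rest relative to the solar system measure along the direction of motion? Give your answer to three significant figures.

β² = 0.6084, so γ = 1/√0.3916 = 1.598.
Length contraction: L = L₀/γ = 13/1.598 = 8.14 km.

8.14 km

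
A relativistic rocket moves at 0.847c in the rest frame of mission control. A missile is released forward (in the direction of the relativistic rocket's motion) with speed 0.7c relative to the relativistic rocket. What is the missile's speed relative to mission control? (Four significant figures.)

0.9712c

In units of c, u = (u' + v)/(1 + u'v) with u' = 0.7 and v = 0.847.
Numerator: 0.7 + 0.847 = 1.547. Denominator: 1 + (0.7)(0.847) = 1.5929.
u = 1.547/1.5929 = 0.97118, so the speed is 0.9712c.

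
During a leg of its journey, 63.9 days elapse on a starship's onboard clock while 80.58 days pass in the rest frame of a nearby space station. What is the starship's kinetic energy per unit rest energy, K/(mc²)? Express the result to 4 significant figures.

The time-dilation ratio gives γ = 80.58/63.9 = 1.26103.
Since K = (γ−1)mc², K/(mc²) = 1.26103 − 1 = 0.2610.

0.2610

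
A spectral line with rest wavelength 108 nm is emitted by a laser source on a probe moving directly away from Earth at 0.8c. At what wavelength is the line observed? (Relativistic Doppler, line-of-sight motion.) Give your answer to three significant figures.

324 nm

Relativistic Doppler for wavelength: λ_obs = λ_src · √((1+β)/(1−β)).
With β = 0.8: factor = √(1.8/0.2) = 3.
λ_obs = 108 × 3 = 324 nm.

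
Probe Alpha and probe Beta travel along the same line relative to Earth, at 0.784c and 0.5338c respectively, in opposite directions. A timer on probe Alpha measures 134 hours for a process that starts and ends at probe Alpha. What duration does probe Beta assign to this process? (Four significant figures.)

362.1 hours

Speed of probe Alpha in probe Beta's frame: u = (v_A + v_B)/(1 + v_A v_B/c²) = (0.784 + 0.5338)/(1 + 0.784×0.5338) = 1.3178/1.4184992 = 0.92901; |u| = 0.92901c.
At |u| = 0.92901c, γ = (1 − 0.86306)^(−1/2) = 2.7023.
The clock on probe Alpha records proper time, so probe Beta measures Δt = γΔτ = 2.7023 × 134 = 362.1 hours.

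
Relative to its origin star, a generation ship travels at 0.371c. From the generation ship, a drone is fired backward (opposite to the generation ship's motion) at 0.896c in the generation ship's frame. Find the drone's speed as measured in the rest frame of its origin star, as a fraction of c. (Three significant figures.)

0.786c

In units of c, u = (u' + v)/(1 + u'v) with u' = −0.896 and v = 0.371.
Numerator: −0.896 + 0.371 = −0.525. Denominator: 1 + (−0.896)(0.371) = 0.667584.
u = −0.525/0.667584 = −0.78642, so the speed is 0.786c.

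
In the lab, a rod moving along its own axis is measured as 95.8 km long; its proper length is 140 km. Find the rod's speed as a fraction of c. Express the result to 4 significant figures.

0.7292c

Length contraction gives γ = L₀/L = 140/95.8 = 1.4614.
β = √(1 − 1/γ²) = √0.531767 = 0.7292.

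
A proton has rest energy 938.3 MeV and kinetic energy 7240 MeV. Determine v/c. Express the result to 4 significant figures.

γ = 1 + K/(mc²) = 1 + 7240/938.3 = 8.7161.
β = √(1 − 1/γ²) = √(1 − 0.013163) = √0.986837 = 0.9934.

0.9934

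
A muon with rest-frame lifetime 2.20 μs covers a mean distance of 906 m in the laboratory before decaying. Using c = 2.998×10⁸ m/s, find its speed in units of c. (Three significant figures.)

0.808c

d = βγcτ ⇒ βγ = d/(cτ) = 906.0 m / (659.56 m) = 1.3736.
β = (βγ)/√(1+(βγ)²) = 1.3736/√2.88678 = 0.808.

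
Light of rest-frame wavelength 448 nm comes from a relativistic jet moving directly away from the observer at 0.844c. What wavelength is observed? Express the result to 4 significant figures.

1540 nm

Relativistic Doppler for wavelength: λ_obs = λ_src · √((1+β)/(1−β)).
With β = 0.844: factor = √(1.844/0.156) = 3.4381.
λ_obs = 448 × 3.4381 = 1540 nm.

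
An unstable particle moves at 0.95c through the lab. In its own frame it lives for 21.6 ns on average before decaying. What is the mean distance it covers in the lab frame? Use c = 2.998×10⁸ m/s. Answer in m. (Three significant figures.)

19.7 m

Lorentz factor: γ = (1 − 0.9025)^(−1/2) = 3.2026.
Lab-frame lifetime: Δt = γτ = 3.2026 × 21.6 ns = 69.176 ns.
Distance: d = vΔt = 0.95 × 2.998×10⁸ m/s × 6.9176×10^-8 s = 19.7 m.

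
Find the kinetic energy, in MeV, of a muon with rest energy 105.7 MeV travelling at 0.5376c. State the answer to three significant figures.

β² = 0.28901376, so γ = 1/√0.71098624 = 1.18596.
Kinetic energy: K = (γ − 1)mc² = (1.18596 − 1) × 105.7 MeV = 0.18596 × 105.7 = 19.7 MeV.

19.7 MeV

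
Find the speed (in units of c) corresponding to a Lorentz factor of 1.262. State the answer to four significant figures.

β = √(1 − 1/γ²) = √(1 − 1/1.592644) = √0.372113 = 0.6100.

0.6100c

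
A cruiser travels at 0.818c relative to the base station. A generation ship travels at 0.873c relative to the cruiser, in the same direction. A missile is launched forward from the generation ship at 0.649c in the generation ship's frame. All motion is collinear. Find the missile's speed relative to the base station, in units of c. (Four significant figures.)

First combine the missile and generation ship (S''→S'): u₁ = (0.649 + 0.873)/(1 + 0.649×0.873) = 1.522/1.566577 = 0.97154.
Then combine with the cruiser (S'→S): u = (0.97154 + 0.818)/(1 + 0.97154×0.818) = 1.78954/1.79471972 = 0.99711.

0.9971c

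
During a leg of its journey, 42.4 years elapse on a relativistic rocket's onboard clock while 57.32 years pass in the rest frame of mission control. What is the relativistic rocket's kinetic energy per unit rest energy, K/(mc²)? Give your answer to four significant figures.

From Δt = γΔτ: γ = 57.32/42.4 = 1.35189.
Since K = (γ−1)mc², K/(mc²) = 1.35189 − 1 = 0.3519.

0.3519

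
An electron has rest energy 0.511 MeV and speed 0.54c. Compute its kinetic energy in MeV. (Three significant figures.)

0.0961 MeV

γ = 1/√(1 − β²) = 1/√(1 − 0.2916) = 1/√0.7084 = 1/0.841665 = 1.18812.
Kinetic energy: K = (γ − 1)mc² = (1.18812 − 1) × 0.511 MeV = 0.18812 × 0.511 = 0.0961 MeV.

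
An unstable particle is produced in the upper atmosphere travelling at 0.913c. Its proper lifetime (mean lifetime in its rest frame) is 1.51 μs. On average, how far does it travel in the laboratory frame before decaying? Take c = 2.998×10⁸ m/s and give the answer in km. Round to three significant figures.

With β = 0.913, γ = 1/√(1 − 0.913²) = 1/√0.166431 = 2.4512.
Lab-frame lifetime: Δt = γτ = 2.4512 × 1.51 μs = 3.7013 μs.
Distance: d = vΔt = 0.913 × 2.998×10⁸ m/s × 3.7013×10^-6 s = 1010 m = 1.01 km.

1.01 km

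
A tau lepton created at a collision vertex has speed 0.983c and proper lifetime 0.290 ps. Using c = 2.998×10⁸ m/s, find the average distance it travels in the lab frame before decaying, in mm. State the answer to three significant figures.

γ = 1/√(1 − β²) = 1/√(1 − 0.966289) = 1/√0.033711 = 5.4465.
Lab-frame lifetime: Δt = γτ = 5.4465 × 0.290 ps = 1.5795 ps.
Distance: d = vΔt = 0.983 × 2.998×10⁸ m/s × 1.5795×10^-12 s = 4.65×10^-4 m = 0.465 mm.

0.465 mm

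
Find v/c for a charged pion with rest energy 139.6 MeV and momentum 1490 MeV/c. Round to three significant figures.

0.996

βγ = pc/(mc²) = 1490/139.6 = 10.673.
Since γ² = 1 + (βγ)² = 114.913, γ = √114.913 = 10.7197, and β = (βγ)/γ = 10.673/10.7197 = 0.996.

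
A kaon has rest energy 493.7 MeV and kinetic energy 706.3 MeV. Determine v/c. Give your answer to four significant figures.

γ = 1 + K/(mc²) = 1 + 706.3/493.7 = 2.4306.
β = √(1 − 1/γ²) = √(1 − 0.169267) = √0.830733 = 0.9114.

0.9114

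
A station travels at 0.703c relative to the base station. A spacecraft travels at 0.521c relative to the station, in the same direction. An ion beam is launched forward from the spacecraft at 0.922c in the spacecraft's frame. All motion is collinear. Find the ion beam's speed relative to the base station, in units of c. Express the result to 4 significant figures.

0.9956c

Compose velocities in two stages. Stage 1 (into S'): u₁ = (0.922+0.521)/(1+0.922×0.521) = 0.97476.
Stage 2 (into S): u = (0.97476+0.703)/(1+0.97476×0.703) = 0.99555, so the speed is 0.9956c.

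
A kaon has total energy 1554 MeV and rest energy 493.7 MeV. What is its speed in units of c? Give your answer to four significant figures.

0.9482c

γ = E/(mc²) = 1554/493.7 = 3.1477.
β = √(1 − 1/γ²) = √(1 − 0.100928) = √0.899072 = 0.9482.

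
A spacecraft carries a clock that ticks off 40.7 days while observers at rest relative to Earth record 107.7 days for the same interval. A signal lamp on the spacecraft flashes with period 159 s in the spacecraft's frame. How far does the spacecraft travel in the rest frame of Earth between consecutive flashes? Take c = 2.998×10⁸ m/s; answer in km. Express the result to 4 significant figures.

The time-dilation ratio gives γ = 107.7/40.7 = 2.64619.
β = √(1 − 1/γ²) = 0.92585. Lab-frame period = γτ = 2.64619×159 s = 420.74 s. Distance = βc × γτ = 0.92585 × 2.998×10⁸ m/s × 420.74 s = 1.1678×10^11 m = 1.168×10^8 km.

1.168×10^8 km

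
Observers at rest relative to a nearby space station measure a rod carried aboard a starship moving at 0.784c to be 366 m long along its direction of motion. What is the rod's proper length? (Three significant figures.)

590 m

With β = 0.784, γ = 1/√(1 − 0.784²) = 1/√0.385344 = 1.6109.
Proper length: L₀ = γ·L = 1.6109 × 366 = 590 m.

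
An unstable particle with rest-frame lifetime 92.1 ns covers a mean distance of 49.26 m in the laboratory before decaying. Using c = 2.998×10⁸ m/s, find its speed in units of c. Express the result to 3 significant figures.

0.872c

Let x = d/(cτ) = 49.26 m / (2.998×10⁸ m/s × 9.210×10^-8 s) = 1.784. Since d = βγcτ, x = βγ = β/√(1−β²).
Solving: β² = x²/(1+x²) = 3.18266/4.18266 = 0.760918, so β = 0.872.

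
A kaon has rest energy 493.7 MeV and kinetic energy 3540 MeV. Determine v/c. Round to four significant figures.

0.9925

K = (γ−1)mc², so γ = 1 + 3540/493.7 = 8.1703.
Then v/c = √(1 − γ⁻²) = √(1 − 0.0149804) = √0.9850196 = 0.9925.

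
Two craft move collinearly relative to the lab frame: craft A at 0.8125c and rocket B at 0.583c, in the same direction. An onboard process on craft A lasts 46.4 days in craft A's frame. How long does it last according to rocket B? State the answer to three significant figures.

51.6 days

The velocity of craft A relative to rocket B is (0.8125 − 0.583)c / (1 − 0.8125×0.583) = 0.43605c; relative speed 0.43605c.
γ for this relative speed: γ = 1/√(1 − 0.19014) = 1.1112.
Craft A's interval is proper; time dilation gives Δt_B = γΔτ = 1.1112 × 46.4 days = 51.6 days.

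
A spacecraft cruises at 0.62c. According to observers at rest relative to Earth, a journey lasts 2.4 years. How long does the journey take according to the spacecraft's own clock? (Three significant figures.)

1.88 years

Lorentz factor: γ = (1 − 0.3844)^(−1/2) = 1.2745.
The spacecraft's clock runs slow as seen from Earth, so Δτ = Δt/γ = 2.4/1.2745 = 1.88 years.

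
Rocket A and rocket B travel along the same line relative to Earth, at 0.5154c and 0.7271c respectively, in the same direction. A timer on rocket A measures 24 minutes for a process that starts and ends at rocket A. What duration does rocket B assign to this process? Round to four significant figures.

The velocity of rocket A relative to rocket B is (0.5154 − 0.7271)c / (1 − 0.5154×0.7271) = −0.33858c; relative speed 0.33858c.
At |u| = 0.33858c, γ = (1 − 0.114636)^(−1/2) = 1.0628.
The clock on rocket A records proper time, so rocket B measures Δt = γΔτ = 1.0628 × 24 = 25.51 minutes.

25.51 minutes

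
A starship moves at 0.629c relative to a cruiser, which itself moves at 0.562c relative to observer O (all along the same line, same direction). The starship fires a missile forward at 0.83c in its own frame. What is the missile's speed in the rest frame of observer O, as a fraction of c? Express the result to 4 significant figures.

Apply u = (u'+v)/(1+u'v) twice. Missile in the cruiser frame: (0.83+0.629)/(1+0.83·0.629) = 1.459/1.52207 = 0.95856c.
That velocity, transformed to the rest frame of observer O: (0.95856+0.562)/(1+0.95856·0.562) = 1.52056/1.53871072 = 0.9882c.

0.9882c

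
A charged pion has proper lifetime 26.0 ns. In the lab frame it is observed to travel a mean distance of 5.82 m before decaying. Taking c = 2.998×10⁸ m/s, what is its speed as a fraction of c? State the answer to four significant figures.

0.5983c

Lab distance = (lab lifetime)·v = γτ·βc, so βγ = d/(cτ) = 5.820/(2.998×10⁸ × 2.600×10^-8) = 0.74665.
With βγ = 0.74665: γ² = 1 + (βγ)² = 1.557486, and β = (βγ)/γ = 0.74665/1.24799 = 0.5983.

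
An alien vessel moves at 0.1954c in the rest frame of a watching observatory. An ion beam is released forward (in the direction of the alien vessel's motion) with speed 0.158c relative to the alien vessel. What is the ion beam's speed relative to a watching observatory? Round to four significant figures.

In units of c, u = (u' + v)/(1 + u'v) with u' = 0.158 and v = 0.1954.
Numerator: 0.158 + 0.1954 = 0.3534. Denominator: 1 + (0.158)(0.1954) = 1.0308732.
u = 0.3534/1.0308732 = 0.34282, so the speed is 0.3428c.

0.3428c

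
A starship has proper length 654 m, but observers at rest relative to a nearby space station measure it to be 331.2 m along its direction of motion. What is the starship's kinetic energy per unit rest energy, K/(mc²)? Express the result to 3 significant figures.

Length contraction gives γ = L₀/L = 654/331.2 = 1.97464.
Since K = (γ−1)mc², K/(mc²) = 1.97464 − 1 = 0.975.

0.975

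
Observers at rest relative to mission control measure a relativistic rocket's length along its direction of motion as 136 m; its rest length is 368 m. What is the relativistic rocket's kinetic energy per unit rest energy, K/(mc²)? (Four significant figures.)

From L = L₀/γ: γ = 368/136 = 2.70588.
Since K = (γ−1)mc², K/(mc²) = 2.70588 − 1 = 1.706.

1.706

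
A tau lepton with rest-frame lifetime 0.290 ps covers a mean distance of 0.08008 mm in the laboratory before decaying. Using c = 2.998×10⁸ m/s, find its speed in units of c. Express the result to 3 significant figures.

0.677c

Let x = d/(cτ) = 8.008×10^-5 m / (2.998×10⁸ m/s × 2.900×10^-13 s) = 0.92107. Since d = βγcτ, x = βγ = β/√(1−β²).
Solving: β² = x²/(1+x²) = 0.84837/1.84837 = 0.458983, so β = 0.677.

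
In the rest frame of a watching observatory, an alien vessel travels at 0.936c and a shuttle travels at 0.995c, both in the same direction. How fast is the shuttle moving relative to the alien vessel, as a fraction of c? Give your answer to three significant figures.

0.859c

Transform to the alien vessel's frame: u' = (u − v)/(1 − uv/c²).
u' = (0.995 − 0.936)/(1 − 0.995×0.936) = 0.059/0.06868 = 0.85906.
Speed in the alien vessel's frame: 0.859c (in the same direction).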